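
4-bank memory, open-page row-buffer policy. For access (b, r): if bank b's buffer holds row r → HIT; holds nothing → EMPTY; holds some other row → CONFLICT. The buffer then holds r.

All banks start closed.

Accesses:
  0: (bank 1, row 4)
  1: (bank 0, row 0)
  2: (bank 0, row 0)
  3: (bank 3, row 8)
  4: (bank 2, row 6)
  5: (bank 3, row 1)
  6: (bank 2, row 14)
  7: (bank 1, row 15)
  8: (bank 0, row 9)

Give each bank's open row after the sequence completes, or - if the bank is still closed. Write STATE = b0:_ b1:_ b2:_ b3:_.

STATE = b0:9 b1:15 b2:14 b3:1

0: bank 1 row 4 — prev None → EMPTY
1: bank 0 row 0 — prev None → EMPTY
2: bank 0 row 0 — prev 0 → HIT
3: bank 3 row 8 — prev None → EMPTY
4: bank 2 row 6 — prev None → EMPTY
5: bank 3 row 1 — prev 8 → CONFLICT
6: bank 2 row 14 — prev 6 → CONFLICT
7: bank 1 row 15 — prev 4 → CONFLICT
8: bank 0 row 9 — prev 0 → CONFLICT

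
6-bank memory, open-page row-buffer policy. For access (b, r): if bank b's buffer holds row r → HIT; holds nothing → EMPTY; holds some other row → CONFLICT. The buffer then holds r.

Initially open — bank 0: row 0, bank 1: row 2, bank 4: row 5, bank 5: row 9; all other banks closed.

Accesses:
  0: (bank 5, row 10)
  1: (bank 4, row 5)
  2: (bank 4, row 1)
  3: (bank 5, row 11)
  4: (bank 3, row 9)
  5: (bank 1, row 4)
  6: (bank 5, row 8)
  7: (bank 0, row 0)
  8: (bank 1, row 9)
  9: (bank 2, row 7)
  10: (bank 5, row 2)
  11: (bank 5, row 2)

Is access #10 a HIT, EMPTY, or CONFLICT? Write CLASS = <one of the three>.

0: bank 5 row 10 — prev 9 → CONFLICT
1: bank 4 row 5 — prev 5 → HIT
2: bank 4 row 1 — prev 5 → CONFLICT
3: bank 5 row 11 — prev 10 → CONFLICT
4: bank 3 row 9 — prev None → EMPTY
5: bank 1 row 4 — prev 2 → CONFLICT
6: bank 5 row 8 — prev 11 → CONFLICT
7: bank 0 row 0 — prev 0 → HIT
8: bank 1 row 9 — prev 4 → CONFLICT
9: bank 2 row 7 — prev None → EMPTY
10: bank 5 row 2 — prev 8 → CONFLICT
11: bank 5 row 2 — prev 2 → HIT

CLASS = CONFLICT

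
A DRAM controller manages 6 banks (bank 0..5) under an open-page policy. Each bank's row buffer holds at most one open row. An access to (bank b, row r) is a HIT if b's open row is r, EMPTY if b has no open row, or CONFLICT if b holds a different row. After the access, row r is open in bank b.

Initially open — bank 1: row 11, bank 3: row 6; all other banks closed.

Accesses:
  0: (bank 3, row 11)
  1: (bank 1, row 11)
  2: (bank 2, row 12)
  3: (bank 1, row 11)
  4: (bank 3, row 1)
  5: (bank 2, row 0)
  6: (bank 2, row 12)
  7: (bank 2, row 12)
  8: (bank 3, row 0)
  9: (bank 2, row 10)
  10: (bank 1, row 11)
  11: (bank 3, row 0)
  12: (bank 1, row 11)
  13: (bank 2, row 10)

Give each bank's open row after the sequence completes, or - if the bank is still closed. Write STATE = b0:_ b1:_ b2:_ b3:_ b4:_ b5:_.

0: bank 3 row 11 — prev 6 → CONFLICT
1: bank 1 row 11 — prev 11 → HIT
2: bank 2 row 12 — prev None → EMPTY
3: bank 1 row 11 — prev 11 → HIT
4: bank 3 row 1 — prev 11 → CONFLICT
5: bank 2 row 0 — prev 12 → CONFLICT
6: bank 2 row 12 — prev 0 → CONFLICT
7: bank 2 row 12 — prev 12 → HIT
8: bank 3 row 0 — prev 1 → CONFLICT
9: bank 2 row 10 — prev 12 → CONFLICT
10: bank 1 row 11 — prev 11 → HIT
11: bank 3 row 0 — prev 0 → HIT
12: bank 1 row 11 — prev 11 → HIT
13: bank 2 row 10 — prev 10 → HIT

STATE = b0:- b1:11 b2:10 b3:0 b4:- b5:-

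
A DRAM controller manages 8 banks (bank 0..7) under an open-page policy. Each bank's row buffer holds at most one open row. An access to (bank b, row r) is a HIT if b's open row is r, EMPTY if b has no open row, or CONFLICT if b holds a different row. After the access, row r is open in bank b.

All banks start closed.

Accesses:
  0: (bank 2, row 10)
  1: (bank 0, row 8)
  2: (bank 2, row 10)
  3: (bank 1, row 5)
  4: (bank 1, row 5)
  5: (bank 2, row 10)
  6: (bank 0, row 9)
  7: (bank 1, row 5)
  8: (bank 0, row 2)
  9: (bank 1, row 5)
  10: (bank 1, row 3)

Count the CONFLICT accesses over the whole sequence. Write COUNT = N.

  [0] b2 r10: no row ⇒ E
  [1] b0 r8: no row ⇒ E
  [2] b2 r10: had r10 ⇒ H
  [3] b1 r5: no row ⇒ E
  [4] b1 r5: had r5 ⇒ H
  [5] b2 r10: had r10 ⇒ H
  [6] b0 r9: had r8 ⇒ C
  [7] b1 r5: had r5 ⇒ H
  [8] b0 r2: had r9 ⇒ C
  [9] b1 r5: had r5 ⇒ H
  [10] b1 r3: had r5 ⇒ C

COUNT = 3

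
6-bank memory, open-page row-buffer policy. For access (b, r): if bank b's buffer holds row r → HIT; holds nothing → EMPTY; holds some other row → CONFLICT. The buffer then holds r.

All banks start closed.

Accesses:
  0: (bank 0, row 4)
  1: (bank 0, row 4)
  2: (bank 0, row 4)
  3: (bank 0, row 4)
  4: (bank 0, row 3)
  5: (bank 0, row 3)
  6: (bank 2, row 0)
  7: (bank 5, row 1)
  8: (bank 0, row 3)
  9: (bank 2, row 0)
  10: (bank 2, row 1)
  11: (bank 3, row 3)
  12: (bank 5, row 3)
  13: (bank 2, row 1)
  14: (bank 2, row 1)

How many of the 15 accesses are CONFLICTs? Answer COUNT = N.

COUNT = 3

step 0: bank0 None->4 [EMPTY]
step 1: bank0 4->4 [HIT]
step 2: bank0 4->4 [HIT]
step 3: bank0 4->4 [HIT]
step 4: bank0 4->3 [CONFLICT]
step 5: bank0 3->3 [HIT]
step 6: bank2 None->0 [EMPTY]
step 7: bank5 None->1 [EMPTY]
step 8: bank0 3->3 [HIT]
step 9: bank2 0->0 [HIT]
step 10: bank2 0->1 [CONFLICT]
step 11: bank3 None->3 [EMPTY]
step 12: bank5 1->3 [CONFLICT]
step 13: bank2 1->1 [HIT]
step 14: bank2 1->1 [HIT]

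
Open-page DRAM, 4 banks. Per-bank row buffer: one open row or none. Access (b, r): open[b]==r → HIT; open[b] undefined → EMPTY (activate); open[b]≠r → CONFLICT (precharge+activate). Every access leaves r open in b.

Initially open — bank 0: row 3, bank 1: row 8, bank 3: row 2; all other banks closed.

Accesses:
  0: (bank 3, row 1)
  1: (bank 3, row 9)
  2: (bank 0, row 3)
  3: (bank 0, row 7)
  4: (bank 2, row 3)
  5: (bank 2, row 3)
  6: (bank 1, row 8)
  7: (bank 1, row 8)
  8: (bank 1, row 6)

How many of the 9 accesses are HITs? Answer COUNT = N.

0: bank 3 row 1 — prev 2 → CONFLICT
1: bank 3 row 9 — prev 1 → CONFLICT
2: bank 0 row 3 — prev 3 → HIT
3: bank 0 row 7 — prev 3 → CONFLICT
4: bank 2 row 3 — prev None → EMPTY
5: bank 2 row 3 — prev 3 → HIT
6: bank 1 row 8 — prev 8 → HIT
7: bank 1 row 8 — prev 8 → HIT
8: bank 1 row 6 — prev 8 → CONFLICT

COUNT = 4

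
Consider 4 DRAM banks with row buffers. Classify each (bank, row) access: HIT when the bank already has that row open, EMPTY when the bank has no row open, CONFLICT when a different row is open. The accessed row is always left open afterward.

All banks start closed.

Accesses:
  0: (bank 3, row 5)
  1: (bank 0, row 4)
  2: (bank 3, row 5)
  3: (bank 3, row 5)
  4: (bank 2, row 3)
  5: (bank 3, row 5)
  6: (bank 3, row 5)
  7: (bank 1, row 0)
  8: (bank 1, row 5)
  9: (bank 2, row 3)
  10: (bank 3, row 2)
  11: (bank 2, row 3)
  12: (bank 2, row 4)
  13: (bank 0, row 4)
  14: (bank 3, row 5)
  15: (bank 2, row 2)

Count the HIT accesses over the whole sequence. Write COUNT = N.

COUNT = 7

0: bank 3 row 5 — prev None → EMPTY
1: bank 0 row 4 — prev None → EMPTY
2: bank 3 row 5 — prev 5 → HIT
3: bank 3 row 5 — prev 5 → HIT
4: bank 2 row 3 — prev None → EMPTY
5: bank 3 row 5 — prev 5 → HIT
6: bank 3 row 5 — prev 5 → HIT
7: bank 1 row 0 — prev None → EMPTY
8: bank 1 row 5 — prev 0 → CONFLICT
9: bank 2 row 3 — prev 3 → HIT
10: bank 3 row 2 — prev 5 → CONFLICT
11: bank 2 row 3 — prev 3 → HIT
12: bank 2 row 4 — prev 3 → CONFLICT
13: bank 0 row 4 — prev 4 → HIT
14: bank 3 row 5 — prev 2 → CONFLICT
15: bank 2 row 2 — prev 4 → CONFLICT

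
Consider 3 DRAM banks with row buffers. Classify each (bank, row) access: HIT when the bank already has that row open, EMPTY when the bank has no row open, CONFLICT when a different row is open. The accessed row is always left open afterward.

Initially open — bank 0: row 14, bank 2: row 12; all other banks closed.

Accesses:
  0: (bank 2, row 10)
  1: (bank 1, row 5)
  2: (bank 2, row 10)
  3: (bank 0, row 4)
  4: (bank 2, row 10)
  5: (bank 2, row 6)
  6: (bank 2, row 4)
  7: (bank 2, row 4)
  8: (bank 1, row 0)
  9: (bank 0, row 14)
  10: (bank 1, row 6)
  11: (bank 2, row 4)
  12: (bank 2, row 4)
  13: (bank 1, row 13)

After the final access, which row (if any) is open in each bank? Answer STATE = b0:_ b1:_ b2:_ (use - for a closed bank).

STATE = b0:14 b1:13 b2:4

#0 (2,10) C  (was 12)
#1 (1,5) E
#2 (2,10) H  (was 10)
#3 (0,4) C  (was 14)
#4 (2,10) H  (was 10)
#5 (2,6) C  (was 10)
#6 (2,4) C  (was 6)
#7 (2,4) H  (was 4)
#8 (1,0) C  (was 5)
#9 (0,14) C  (was 4)
#10 (1,6) C  (was 0)
#11 (2,4) H  (was 4)
#12 (2,4) H  (was 4)
#13 (1,13) C  (was 6)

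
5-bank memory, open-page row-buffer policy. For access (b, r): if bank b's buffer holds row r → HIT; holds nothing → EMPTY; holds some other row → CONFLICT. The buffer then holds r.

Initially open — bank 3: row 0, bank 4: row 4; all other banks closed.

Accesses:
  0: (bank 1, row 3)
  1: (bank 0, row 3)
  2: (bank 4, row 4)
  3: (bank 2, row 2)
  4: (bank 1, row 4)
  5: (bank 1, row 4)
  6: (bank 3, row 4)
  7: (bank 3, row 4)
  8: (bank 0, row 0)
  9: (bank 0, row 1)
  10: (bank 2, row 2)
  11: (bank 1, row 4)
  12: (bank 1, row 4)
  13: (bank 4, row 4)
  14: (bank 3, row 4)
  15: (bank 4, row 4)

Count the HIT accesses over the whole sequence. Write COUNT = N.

COUNT = 9

#0 (1,3) E
#1 (0,3) E
#2 (4,4) H  (was 4)
#3 (2,2) E
#4 (1,4) C  (was 3)
#5 (1,4) H  (was 4)
#6 (3,4) C  (was 0)
#7 (3,4) H  (was 4)
#8 (0,0) C  (was 3)
#9 (0,1) C  (was 0)
#10 (2,2) H  (was 2)
#11 (1,4) H  (was 4)
#12 (1,4) H  (was 4)
#13 (4,4) H  (was 4)
#14 (3,4) H  (was 4)
#15 (4,4) H  (was 4)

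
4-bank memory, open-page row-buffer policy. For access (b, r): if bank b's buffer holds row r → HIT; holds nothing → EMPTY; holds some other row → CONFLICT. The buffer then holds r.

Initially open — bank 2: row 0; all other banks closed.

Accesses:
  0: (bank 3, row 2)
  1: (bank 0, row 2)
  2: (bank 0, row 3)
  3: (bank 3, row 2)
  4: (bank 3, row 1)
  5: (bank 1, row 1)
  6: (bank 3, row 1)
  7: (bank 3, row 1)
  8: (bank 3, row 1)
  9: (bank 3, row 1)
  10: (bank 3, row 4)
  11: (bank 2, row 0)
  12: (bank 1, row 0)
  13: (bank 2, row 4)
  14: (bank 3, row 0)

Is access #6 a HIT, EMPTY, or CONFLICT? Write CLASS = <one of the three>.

CLASS = HIT

0: bank 3 row 2 — prev None → EMPTY
1: bank 0 row 2 — prev None → EMPTY
2: bank 0 row 3 — prev 2 → CONFLICT
3: bank 3 row 2 — prev 2 → HIT
4: bank 3 row 1 — prev 2 → CONFLICT
5: bank 1 row 1 — prev None → EMPTY
6: bank 3 row 1 — prev 1 → HIT
7: bank 3 row 1 — prev 1 → HIT
8: bank 3 row 1 — prev 1 → HIT
9: bank 3 row 1 — prev 1 → HIT
10: bank 3 row 4 — prev 1 → CONFLICT
11: bank 2 row 0 — prev 0 → HIT
12: bank 1 row 0 — prev 1 → CONFLICT
13: bank 2 row 4 — prev 0 → CONFLICT
14: bank 3 row 0 — prev 4 → CONFLICT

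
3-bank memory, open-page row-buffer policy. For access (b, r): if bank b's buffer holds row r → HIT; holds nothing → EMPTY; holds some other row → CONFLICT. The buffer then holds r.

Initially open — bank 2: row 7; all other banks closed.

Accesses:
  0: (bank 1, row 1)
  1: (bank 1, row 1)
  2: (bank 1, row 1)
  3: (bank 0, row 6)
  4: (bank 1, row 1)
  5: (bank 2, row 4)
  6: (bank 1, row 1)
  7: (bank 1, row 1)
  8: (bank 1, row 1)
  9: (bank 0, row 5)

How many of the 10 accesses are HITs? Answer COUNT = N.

  [0] b1 r1: no row ⇒ E
  [1] b1 r1: had r1 ⇒ H
  [2] b1 r1: had r1 ⇒ H
  [3] b0 r6: no row ⇒ E
  [4] b1 r1: had r1 ⇒ H
  [5] b2 r4: had r7 ⇒ C
  [6] b1 r1: had r1 ⇒ H
  [7] b1 r1: had r1 ⇒ H
  [8] b1 r1: had r1 ⇒ H
  [9] b0 r5: had r6 ⇒ C

COUNT = 6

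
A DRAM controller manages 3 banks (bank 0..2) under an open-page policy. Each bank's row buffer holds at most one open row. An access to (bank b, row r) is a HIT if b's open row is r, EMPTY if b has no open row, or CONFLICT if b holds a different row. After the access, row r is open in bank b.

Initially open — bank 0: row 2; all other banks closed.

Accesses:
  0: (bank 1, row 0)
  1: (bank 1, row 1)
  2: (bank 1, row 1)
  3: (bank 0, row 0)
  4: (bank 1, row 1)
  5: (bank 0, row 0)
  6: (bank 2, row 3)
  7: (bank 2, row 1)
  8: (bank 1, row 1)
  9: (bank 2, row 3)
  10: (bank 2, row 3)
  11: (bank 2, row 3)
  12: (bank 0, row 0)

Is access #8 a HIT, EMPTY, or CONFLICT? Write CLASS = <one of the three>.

CLASS = HIT

step 0: bank1 None->0 [EMPTY]
step 1: bank1 0->1 [CONFLICT]
step 2: bank1 1->1 [HIT]
step 3: bank0 2->0 [CONFLICT]
step 4: bank1 1->1 [HIT]
step 5: bank0 0->0 [HIT]
step 6: bank2 None->3 [EMPTY]
step 7: bank2 3->1 [CONFLICT]
step 8: bank1 1->1 [HIT]
step 9: bank2 1->3 [CONFLICT]
step 10: bank2 3->3 [HIT]
step 11: bank2 3->3 [HIT]
step 12: bank0 0->0 [HIT]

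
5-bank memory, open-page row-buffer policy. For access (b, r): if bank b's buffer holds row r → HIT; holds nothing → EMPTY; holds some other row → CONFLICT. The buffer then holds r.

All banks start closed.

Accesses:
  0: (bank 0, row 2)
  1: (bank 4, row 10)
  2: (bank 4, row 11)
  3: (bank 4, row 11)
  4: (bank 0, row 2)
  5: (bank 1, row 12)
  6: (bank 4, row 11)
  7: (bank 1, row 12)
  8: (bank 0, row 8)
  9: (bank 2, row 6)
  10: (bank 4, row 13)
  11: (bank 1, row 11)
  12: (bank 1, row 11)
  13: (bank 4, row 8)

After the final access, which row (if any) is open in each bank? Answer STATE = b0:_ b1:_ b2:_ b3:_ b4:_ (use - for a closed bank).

step 0: bank0 None->2 [EMPTY]
step 1: bank4 None->10 [EMPTY]
step 2: bank4 10->11 [CONFLICT]
step 3: bank4 11->11 [HIT]
step 4: bank0 2->2 [HIT]
step 5: bank1 None->12 [EMPTY]
step 6: bank4 11->11 [HIT]
step 7: bank1 12->12 [HIT]
step 8: bank0 2->8 [CONFLICT]
step 9: bank2 None->6 [EMPTY]
step 10: bank4 11->13 [CONFLICT]
step 11: bank1 12->11 [CONFLICT]
step 12: bank1 11->11 [HIT]
step 13: bank4 13->8 [CONFLICT]

STATE = b0:8 b1:11 b2:6 b3:- b4:8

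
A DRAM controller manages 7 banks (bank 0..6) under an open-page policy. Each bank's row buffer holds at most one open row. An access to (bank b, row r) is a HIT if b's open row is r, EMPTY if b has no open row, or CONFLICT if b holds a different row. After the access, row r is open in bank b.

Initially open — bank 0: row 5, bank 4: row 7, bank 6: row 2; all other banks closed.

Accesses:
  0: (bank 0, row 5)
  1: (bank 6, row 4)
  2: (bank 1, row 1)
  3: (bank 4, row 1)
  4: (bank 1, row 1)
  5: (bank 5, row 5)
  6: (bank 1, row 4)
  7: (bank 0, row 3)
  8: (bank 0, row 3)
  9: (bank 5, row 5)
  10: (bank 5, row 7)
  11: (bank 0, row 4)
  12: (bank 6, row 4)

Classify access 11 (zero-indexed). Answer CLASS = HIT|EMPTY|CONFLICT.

#0 (0,5) H  (was 5)
#1 (6,4) C  (was 2)
#2 (1,1) E
#3 (4,1) C  (was 7)
#4 (1,1) H  (was 1)
#5 (5,5) E
#6 (1,4) C  (was 1)
#7 (0,3) C  (was 5)
#8 (0,3) H  (was 3)
#9 (5,5) H  (was 5)
#10 (5,7) C  (was 5)
#11 (0,4) C  (was 3)
#12 (6,4) H  (was 4)

CLASS = CONFLICT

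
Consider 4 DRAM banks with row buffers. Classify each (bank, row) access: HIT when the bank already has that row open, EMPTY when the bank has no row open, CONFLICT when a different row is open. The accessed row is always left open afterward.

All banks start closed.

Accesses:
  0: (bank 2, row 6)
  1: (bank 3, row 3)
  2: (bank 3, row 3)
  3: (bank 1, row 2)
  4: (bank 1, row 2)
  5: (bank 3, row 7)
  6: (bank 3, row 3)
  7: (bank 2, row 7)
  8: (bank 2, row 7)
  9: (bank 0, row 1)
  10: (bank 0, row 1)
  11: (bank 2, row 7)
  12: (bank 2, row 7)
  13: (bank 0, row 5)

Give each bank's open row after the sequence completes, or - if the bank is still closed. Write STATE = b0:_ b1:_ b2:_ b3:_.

STATE = b0:5 b1:2 b2:7 b3:3

step 0: bank2 None->6 [EMPTY]
step 1: bank3 None->3 [EMPTY]
step 2: bank3 3->3 [HIT]
step 3: bank1 None->2 [EMPTY]
step 4: bank1 2->2 [HIT]
step 5: bank3 3->7 [CONFLICT]
step 6: bank3 7->3 [CONFLICT]
step 7: bank2 6->7 [CONFLICT]
step 8: bank2 7->7 [HIT]
step 9: bank0 None->1 [EMPTY]
step 10: bank0 1->1 [HIT]
step 11: bank2 7->7 [HIT]
step 12: bank2 7->7 [HIT]
step 13: bank0 1->5 [CONFLICT]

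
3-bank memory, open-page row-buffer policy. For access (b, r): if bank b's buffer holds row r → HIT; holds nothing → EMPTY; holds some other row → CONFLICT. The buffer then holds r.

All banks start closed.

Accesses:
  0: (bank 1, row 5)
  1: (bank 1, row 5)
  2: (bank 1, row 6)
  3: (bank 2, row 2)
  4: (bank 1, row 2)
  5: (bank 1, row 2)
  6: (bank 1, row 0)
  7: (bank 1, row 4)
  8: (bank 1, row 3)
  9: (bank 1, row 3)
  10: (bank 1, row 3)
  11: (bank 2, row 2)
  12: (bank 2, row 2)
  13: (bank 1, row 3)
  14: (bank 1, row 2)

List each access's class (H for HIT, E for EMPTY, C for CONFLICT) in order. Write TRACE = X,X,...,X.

  [0] b1 r5: no row ⇒ E
  [1] b1 r5: had r5 ⇒ H
  [2] b1 r6: had r5 ⇒ C
  [3] b2 r2: no row ⇒ E
  [4] b1 r2: had r6 ⇒ C
  [5] b1 r2: had r2 ⇒ H
  [6] b1 r0: had r2 ⇒ C
  [7] b1 r4: had r0 ⇒ C
  [8] b1 r3: had r4 ⇒ C
  [9] b1 r3: had r3 ⇒ H
  [10] b1 r3: had r3 ⇒ H
  [11] b2 r2: had r2 ⇒ H
  [12] b2 r2: had r2 ⇒ H
  [13] b1 r3: had r3 ⇒ H
  [14] b1 r2: had r3 ⇒ C

TRACE = E,H,C,E,C,H,C,C,C,H,H,H,H,H,C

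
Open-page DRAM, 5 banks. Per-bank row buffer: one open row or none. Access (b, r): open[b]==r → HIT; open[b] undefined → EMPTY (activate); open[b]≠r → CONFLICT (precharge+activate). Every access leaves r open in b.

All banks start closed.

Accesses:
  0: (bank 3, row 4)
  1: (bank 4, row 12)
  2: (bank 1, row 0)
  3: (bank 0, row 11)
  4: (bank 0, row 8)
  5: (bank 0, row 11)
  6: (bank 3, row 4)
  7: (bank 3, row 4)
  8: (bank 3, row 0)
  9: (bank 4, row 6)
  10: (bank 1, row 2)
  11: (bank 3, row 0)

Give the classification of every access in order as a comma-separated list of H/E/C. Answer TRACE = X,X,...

0: bank 3 row 4 — prev None → EMPTY
1: bank 4 row 12 — prev None → EMPTY
2: bank 1 row 0 — prev None → EMPTY
3: bank 0 row 11 — prev None → EMPTY
4: bank 0 row 8 — prev 11 → CONFLICT
5: bank 0 row 11 — prev 8 → CONFLICT
6: bank 3 row 4 — prev 4 → HIT
7: bank 3 row 4 — prev 4 → HIT
8: bank 3 row 0 — prev 4 → CONFLICT
9: bank 4 row 6 — prev 12 → CONFLICT
10: bank 1 row 2 — prev 0 → CONFLICT
11: bank 3 row 0 — prev 0 → HIT

TRACE = E,E,E,E,C,C,H,H,C,C,C,H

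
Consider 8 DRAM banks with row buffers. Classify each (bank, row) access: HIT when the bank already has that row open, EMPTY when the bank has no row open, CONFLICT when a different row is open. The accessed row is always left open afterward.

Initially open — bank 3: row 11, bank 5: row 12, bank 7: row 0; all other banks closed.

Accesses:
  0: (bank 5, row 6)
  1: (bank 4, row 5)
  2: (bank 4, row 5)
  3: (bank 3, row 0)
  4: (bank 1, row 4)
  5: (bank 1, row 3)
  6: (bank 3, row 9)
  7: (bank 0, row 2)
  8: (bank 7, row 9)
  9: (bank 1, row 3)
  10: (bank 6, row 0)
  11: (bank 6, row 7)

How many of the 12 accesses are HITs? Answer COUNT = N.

  [0] b5 r6: had r12 ⇒ C
  [1] b4 r5: no row ⇒ E
  [2] b4 r5: had r5 ⇒ H
  [3] b3 r0: had r11 ⇒ C
  [4] b1 r4: no row ⇒ E
  [5] b1 r3: had r4 ⇒ C
  [6] b3 r9: had r0 ⇒ C
  [7] b0 r2: no row ⇒ E
  [8] b7 r9: had r0 ⇒ C
  [9] b1 r3: had r3 ⇒ H
  [10] b6 r0: no row ⇒ E
  [11] b6 r7: had r0 ⇒ C

COUNT = 2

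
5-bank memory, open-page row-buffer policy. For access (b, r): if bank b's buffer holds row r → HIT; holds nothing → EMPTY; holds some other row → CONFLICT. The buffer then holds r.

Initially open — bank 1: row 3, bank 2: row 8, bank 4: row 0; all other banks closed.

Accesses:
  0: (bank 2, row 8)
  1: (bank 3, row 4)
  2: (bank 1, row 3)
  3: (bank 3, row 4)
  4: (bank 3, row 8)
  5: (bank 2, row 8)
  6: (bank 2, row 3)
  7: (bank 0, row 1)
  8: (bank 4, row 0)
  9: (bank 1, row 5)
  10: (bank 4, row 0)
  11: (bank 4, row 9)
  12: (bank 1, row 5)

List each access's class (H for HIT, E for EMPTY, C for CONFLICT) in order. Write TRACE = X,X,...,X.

0: bank 2 row 8 — prev 8 → HIT
1: bank 3 row 4 — prev None → EMPTY
2: bank 1 row 3 — prev 3 → HIT
3: bank 3 row 4 — prev 4 → HIT
4: bank 3 row 8 — prev 4 → CONFLICT
5: bank 2 row 8 — prev 8 → HIT
6: bank 2 row 3 — prev 8 → CONFLICT
7: bank 0 row 1 — prev None → EMPTY
8: bank 4 row 0 — prev 0 → HIT
9: bank 1 row 5 — prev 3 → CONFLICT
10: bank 4 row 0 — prev 0 → HIT
11: bank 4 row 9 — prev 0 → CONFLICT
12: bank 1 row 5 — prev 5 → HIT

TRACE = H,E,H,H,C,H,C,E,H,C,H,C,H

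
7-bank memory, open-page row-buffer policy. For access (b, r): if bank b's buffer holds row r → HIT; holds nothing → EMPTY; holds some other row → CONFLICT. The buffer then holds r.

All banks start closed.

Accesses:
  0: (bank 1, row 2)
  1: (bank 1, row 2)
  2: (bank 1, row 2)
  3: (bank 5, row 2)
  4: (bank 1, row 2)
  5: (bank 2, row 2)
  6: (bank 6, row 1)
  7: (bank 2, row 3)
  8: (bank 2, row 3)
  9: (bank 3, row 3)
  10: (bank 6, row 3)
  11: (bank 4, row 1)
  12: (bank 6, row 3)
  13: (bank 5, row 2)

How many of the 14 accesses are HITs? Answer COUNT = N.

COUNT = 6

0: bank 1 row 2 — prev None → EMPTY
1: bank 1 row 2 — prev 2 → HIT
2: bank 1 row 2 — prev 2 → HIT
3: bank 5 row 2 — prev None → EMPTY
4: bank 1 row 2 — prev 2 → HIT
5: bank 2 row 2 — prev None → EMPTY
6: bank 6 row 1 — prev None → EMPTY
7: bank 2 row 3 — prev 2 → CONFLICT
8: bank 2 row 3 — prev 3 → HIT
9: bank 3 row 3 — prev None → EMPTY
10: bank 6 row 3 — prev 1 → CONFLICT
11: bank 4 row 1 — prev None → EMPTY
12: bank 6 row 3 — prev 3 → HIT
13: bank 5 row 2 — prev 2 → HIT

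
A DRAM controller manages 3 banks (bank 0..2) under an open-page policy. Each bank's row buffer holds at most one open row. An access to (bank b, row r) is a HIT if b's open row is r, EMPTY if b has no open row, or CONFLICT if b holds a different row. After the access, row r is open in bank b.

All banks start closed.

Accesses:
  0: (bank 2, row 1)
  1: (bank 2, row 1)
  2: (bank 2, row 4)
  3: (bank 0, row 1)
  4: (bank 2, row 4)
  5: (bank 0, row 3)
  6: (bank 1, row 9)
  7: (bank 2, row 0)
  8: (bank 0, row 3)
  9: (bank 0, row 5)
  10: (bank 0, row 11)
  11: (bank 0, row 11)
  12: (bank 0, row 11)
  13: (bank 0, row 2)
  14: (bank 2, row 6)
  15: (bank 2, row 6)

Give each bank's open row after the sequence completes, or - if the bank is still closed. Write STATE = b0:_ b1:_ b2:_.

  [0] b2 r1: no row ⇒ E
  [1] b2 r1: had r1 ⇒ H
  [2] b2 r4: had r1 ⇒ C
  [3] b0 r1: no row ⇒ E
  [4] b2 r4: had r4 ⇒ H
  [5] b0 r3: had r1 ⇒ C
  [6] b1 r9: no row ⇒ E
  [7] b2 r0: had r4 ⇒ C
  [8] b0 r3: had r3 ⇒ H
  [9] b0 r5: had r3 ⇒ C
  [10] b0 r11: had r5 ⇒ C
  [11] b0 r11: had r11 ⇒ H
  [12] b0 r11: had r11 ⇒ H
  [13] b0 r2: had r11 ⇒ C
  [14] b2 r6: had r0 ⇒ C
  [15] b2 r6: had r6 ⇒ H

STATE = b0:2 b1:9 b2:6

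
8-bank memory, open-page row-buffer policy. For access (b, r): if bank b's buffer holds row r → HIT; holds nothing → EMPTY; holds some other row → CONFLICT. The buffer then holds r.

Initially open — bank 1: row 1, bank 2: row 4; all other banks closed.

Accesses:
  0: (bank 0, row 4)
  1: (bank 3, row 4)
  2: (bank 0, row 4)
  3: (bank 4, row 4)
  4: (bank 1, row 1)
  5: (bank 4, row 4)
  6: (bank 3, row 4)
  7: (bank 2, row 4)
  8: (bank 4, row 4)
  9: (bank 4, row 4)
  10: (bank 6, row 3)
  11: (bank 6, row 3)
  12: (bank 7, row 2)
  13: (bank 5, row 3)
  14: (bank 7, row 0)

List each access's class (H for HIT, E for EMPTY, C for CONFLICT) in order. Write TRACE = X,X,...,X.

  [0] b0 r4: no row ⇒ E
  [1] b3 r4: no row ⇒ E
  [2] b0 r4: had r4 ⇒ H
  [3] b4 r4: no row ⇒ E
  [4] b1 r1: had r1 ⇒ H
  [5] b4 r4: had r4 ⇒ H
  [6] b3 r4: had r4 ⇒ H
  [7] b2 r4: had r4 ⇒ H
  [8] b4 r4: had r4 ⇒ H
  [9] b4 r4: had r4 ⇒ H
  [10] b6 r3: no row ⇒ E
  [11] b6 r3: had r3 ⇒ H
  [12] b7 r2: no row ⇒ E
  [13] b5 r3: no row ⇒ E
  [14] b7 r0: had r2 ⇒ C

TRACE = E,E,H,E,H,H,H,H,H,H,E,H,E,E,C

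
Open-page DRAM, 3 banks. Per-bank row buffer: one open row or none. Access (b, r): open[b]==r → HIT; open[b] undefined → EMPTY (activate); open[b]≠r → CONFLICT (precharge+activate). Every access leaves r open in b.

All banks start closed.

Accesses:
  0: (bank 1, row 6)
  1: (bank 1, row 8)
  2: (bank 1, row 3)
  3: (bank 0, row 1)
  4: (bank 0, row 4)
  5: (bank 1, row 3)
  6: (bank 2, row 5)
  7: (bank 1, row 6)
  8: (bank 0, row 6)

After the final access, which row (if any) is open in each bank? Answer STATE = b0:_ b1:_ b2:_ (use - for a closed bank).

step 0: bank1 None->6 [EMPTY]
step 1: bank1 6->8 [CONFLICT]
step 2: bank1 8->3 [CONFLICT]
step 3: bank0 None->1 [EMPTY]
step 4: bank0 1->4 [CONFLICT]
step 5: bank1 3->3 [HIT]
step 6: bank2 None->5 [EMPTY]
step 7: bank1 3->6 [CONFLICT]
step 8: bank0 4->6 [CONFLICT]

STATE = b0:6 b1:6 b2:5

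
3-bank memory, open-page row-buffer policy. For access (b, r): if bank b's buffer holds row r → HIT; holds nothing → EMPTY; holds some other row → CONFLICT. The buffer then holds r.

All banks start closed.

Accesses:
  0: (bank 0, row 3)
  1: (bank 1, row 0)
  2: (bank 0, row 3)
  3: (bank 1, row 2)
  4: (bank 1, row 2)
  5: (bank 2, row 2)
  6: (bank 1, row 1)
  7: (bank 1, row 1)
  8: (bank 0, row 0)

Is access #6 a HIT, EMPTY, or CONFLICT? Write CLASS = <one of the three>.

CLASS = CONFLICT

#0 (0,3) E
#1 (1,0) E
#2 (0,3) H  (was 3)
#3 (1,2) C  (was 0)
#4 (1,2) H  (was 2)
#5 (2,2) E
#6 (1,1) C  (was 2)
#7 (1,1) H  (was 1)
#8 (0,0) C  (was 3)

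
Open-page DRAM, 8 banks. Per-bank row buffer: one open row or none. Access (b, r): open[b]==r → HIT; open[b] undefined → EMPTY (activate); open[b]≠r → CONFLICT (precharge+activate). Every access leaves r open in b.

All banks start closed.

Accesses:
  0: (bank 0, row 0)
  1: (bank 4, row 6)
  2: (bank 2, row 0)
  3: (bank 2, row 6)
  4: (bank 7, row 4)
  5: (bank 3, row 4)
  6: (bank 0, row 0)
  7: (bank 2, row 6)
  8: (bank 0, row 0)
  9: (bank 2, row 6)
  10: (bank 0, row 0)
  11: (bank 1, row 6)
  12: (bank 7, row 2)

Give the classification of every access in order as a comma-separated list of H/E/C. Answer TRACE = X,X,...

#0 (0,0) E
#1 (4,6) E
#2 (2,0) E
#3 (2,6) C  (was 0)
#4 (7,4) E
#5 (3,4) E
#6 (0,0) H  (was 0)
#7 (2,6) H  (was 6)
#8 (0,0) H  (was 0)
#9 (2,6) H  (was 6)
#10 (0,0) H  (was 0)
#11 (1,6) E
#12 (7,2) C  (was 4)

TRACE = E,E,E,C,E,E,H,H,H,H,H,E,C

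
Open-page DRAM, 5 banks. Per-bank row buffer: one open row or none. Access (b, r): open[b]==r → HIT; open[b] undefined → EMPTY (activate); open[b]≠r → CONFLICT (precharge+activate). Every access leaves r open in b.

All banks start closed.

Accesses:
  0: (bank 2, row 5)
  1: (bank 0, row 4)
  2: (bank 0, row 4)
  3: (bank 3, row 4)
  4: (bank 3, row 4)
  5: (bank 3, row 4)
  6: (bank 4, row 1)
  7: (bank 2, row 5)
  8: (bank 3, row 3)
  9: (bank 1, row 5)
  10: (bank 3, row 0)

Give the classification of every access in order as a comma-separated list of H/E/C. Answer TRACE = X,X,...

TRACE = E,E,H,E,H,H,E,H,C,E,C

  [0] b2 r5: no row ⇒ E
  [1] b0 r4: no row ⇒ E
  [2] b0 r4: had r4 ⇒ H
  [3] b3 r4: no row ⇒ E
  [4] b3 r4: had r4 ⇒ H
  [5] b3 r4: had r4 ⇒ H
  [6] b4 r1: no row ⇒ E
  [7] b2 r5: had r5 ⇒ H
  [8] b3 r3: had r4 ⇒ C
  [9] b1 r5: no row ⇒ E
  [10] b3 r0: had r3 ⇒ C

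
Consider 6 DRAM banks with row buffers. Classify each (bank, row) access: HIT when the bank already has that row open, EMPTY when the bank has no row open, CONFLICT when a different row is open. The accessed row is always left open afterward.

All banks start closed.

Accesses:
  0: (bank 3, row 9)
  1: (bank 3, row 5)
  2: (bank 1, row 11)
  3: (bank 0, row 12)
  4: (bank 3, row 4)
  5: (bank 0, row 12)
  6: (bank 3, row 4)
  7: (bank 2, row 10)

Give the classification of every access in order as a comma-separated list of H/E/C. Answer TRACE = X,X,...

step 0: bank3 None->9 [EMPTY]
step 1: bank3 9->5 [CONFLICT]
step 2: bank1 None->11 [EMPTY]
step 3: bank0 None->12 [EMPTY]
step 4: bank3 5->4 [CONFLICT]
step 5: bank0 12->12 [HIT]
step 6: bank3 4->4 [HIT]
step 7: bank2 None->10 [EMPTY]

TRACE = E,C,E,E,C,H,H,E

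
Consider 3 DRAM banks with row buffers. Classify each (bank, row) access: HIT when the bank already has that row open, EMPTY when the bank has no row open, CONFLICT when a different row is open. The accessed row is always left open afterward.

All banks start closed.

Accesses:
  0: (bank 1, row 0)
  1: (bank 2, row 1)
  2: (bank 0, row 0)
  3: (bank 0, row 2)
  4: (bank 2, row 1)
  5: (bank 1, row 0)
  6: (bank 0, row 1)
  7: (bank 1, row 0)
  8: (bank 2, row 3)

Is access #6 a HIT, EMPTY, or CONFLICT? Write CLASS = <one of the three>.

CLASS = CONFLICT

0: bank 1 row 0 — prev None → EMPTY
1: bank 2 row 1 — prev None → EMPTY
2: bank 0 row 0 — prev None → EMPTY
3: bank 0 row 2 — prev 0 → CONFLICT
4: bank 2 row 1 — prev 1 → HIT
5: bank 1 row 0 — prev 0 → HIT
6: bank 0 row 1 — prev 2 → CONFLICT
7: bank 1 row 0 — prev 0 → HIT
8: bank 2 row 3 — prev 1 → CONFLICT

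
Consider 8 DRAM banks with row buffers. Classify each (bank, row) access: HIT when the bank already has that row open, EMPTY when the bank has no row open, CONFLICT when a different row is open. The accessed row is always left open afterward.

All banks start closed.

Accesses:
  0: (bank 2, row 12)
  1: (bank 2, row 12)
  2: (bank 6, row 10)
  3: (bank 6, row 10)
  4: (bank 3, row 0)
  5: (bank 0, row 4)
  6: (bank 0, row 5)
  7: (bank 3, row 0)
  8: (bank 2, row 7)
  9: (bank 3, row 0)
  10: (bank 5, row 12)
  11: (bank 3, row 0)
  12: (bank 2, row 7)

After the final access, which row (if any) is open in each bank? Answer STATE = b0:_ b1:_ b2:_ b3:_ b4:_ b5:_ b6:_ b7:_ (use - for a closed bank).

#0 (2,12) E
#1 (2,12) H  (was 12)
#2 (6,10) E
#3 (6,10) H  (was 10)
#4 (3,0) E
#5 (0,4) E
#6 (0,5) C  (was 4)
#7 (3,0) H  (was 0)
#8 (2,7) C  (was 12)
#9 (3,0) H  (was 0)
#10 (5,12) E
#11 (3,0) H  (was 0)
#12 (2,7) H  (was 7)

STATE = b0:5 b1:- b2:7 b3:0 b4:- b5:12 b6:10 b7:-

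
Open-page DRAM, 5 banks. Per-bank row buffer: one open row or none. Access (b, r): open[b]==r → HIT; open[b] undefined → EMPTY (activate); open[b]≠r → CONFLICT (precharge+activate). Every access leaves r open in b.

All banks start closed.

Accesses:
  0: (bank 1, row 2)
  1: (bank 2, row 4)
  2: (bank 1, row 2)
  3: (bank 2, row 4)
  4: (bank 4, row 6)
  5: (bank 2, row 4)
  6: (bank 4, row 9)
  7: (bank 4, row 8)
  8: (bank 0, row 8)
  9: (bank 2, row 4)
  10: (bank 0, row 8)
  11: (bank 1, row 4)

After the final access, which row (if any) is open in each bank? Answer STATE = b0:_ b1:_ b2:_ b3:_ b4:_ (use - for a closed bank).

#0 (1,2) E
#1 (2,4) E
#2 (1,2) H  (was 2)
#3 (2,4) H  (was 4)
#4 (4,6) E
#5 (2,4) H  (was 4)
#6 (4,9) C  (was 6)
#7 (4,8) C  (was 9)
#8 (0,8) E
#9 (2,4) H  (was 4)
#10 (0,8) H  (was 8)
#11 (1,4) C  (was 2)

STATE = b0:8 b1:4 b2:4 b3:- b4:8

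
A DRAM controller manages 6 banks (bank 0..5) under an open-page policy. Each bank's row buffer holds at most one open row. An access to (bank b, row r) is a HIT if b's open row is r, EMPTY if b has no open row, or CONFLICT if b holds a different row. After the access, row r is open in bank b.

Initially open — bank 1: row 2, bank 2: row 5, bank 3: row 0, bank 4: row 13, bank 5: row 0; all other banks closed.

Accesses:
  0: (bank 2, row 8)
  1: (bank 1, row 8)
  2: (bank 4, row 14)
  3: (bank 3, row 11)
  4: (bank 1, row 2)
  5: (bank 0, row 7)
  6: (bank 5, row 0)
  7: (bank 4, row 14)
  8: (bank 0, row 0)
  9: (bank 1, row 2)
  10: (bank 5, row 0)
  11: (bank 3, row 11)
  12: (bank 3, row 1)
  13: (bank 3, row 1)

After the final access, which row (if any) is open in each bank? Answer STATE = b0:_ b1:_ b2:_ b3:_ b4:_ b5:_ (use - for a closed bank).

STATE = b0:0 b1:2 b2:8 b3:1 b4:14 b5:0

#0 (2,8) C  (was 5)
#1 (1,8) C  (was 2)
#2 (4,14) C  (was 13)
#3 (3,11) C  (was 0)
#4 (1,2) C  (was 8)
#5 (0,7) E
#6 (5,0) H  (was 0)
#7 (4,14) H  (was 14)
#8 (0,0) C  (was 7)
#9 (1,2) H  (was 2)
#10 (5,0) H  (was 0)
#11 (3,11) H  (was 11)
#12 (3,1) C  (was 11)
#13 (3,1) H  (was 1)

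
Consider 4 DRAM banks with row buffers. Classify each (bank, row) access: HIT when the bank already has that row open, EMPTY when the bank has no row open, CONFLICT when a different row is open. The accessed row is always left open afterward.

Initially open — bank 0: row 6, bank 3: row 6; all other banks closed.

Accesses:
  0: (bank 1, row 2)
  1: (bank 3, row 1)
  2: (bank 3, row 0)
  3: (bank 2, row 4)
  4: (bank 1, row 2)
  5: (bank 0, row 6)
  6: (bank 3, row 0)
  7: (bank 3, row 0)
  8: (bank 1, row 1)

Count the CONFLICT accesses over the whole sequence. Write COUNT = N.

COUNT = 3

0: bank 1 row 2 — prev None → EMPTY
1: bank 3 row 1 — prev 6 → CONFLICT
2: bank 3 row 0 — prev 1 → CONFLICT
3: bank 2 row 4 — prev None → EMPTY
4: bank 1 row 2 — prev 2 → HIT
5: bank 0 row 6 — prev 6 → HIT
6: bank 3 row 0 — prev 0 → HIT
7: bank 3 row 0 — prev 0 → HIT
8: bank 1 row 1 — prev 2 → CONFLICT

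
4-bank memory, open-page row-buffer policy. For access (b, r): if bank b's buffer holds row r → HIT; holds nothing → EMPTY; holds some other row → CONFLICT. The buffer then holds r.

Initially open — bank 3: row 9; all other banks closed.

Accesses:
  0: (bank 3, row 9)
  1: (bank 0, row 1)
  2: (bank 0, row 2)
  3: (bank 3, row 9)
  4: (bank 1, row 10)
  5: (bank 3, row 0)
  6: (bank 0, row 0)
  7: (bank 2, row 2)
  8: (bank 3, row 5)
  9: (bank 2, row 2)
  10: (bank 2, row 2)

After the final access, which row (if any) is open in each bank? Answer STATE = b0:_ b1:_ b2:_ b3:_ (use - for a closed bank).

#0 (3,9) H  (was 9)
#1 (0,1) E
#2 (0,2) C  (was 1)
#3 (3,9) H  (was 9)
#4 (1,10) E
#5 (3,0) C  (was 9)
#6 (0,0) C  (was 2)
#7 (2,2) E
#8 (3,5) C  (was 0)
#9 (2,2) H  (was 2)
#10 (2,2) H  (was 2)

STATE = b0:0 b1:10 b2:2 b3:5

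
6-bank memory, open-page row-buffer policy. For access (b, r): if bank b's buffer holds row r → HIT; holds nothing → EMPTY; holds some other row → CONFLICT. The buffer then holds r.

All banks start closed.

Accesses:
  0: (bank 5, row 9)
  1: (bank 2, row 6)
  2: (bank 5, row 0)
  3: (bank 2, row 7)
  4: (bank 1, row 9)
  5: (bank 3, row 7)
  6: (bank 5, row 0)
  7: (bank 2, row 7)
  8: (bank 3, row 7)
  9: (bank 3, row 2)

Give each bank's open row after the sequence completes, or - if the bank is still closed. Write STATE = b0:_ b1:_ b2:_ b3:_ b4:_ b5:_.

STATE = b0:- b1:9 b2:7 b3:2 b4:- b5:0

#0 (5,9) E
#1 (2,6) E
#2 (5,0) C  (was 9)
#3 (2,7) C  (was 6)
#4 (1,9) E
#5 (3,7) E
#6 (5,0) H  (was 0)
#7 (2,7) H  (was 7)
#8 (3,7) H  (was 7)
#9 (3,2) C  (was 7)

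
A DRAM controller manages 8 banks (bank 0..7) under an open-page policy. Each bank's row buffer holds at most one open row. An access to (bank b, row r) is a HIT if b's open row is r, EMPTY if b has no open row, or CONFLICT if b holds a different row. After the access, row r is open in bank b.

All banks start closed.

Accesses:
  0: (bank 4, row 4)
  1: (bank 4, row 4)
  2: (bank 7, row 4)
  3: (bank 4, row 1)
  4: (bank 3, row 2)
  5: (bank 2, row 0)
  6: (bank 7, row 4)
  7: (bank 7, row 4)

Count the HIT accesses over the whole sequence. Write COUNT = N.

0: bank 4 row 4 — prev None → EMPTY
1: bank 4 row 4 — prev 4 → HIT
2: bank 7 row 4 — prev None → EMPTY
3: bank 4 row 1 — prev 4 → CONFLICT
4: bank 3 row 2 — prev None → EMPTY
5: bank 2 row 0 — prev None → EMPTY
6: bank 7 row 4 — prev 4 → HIT
7: bank 7 row 4 — prev 4 → HIT

COUNT = 3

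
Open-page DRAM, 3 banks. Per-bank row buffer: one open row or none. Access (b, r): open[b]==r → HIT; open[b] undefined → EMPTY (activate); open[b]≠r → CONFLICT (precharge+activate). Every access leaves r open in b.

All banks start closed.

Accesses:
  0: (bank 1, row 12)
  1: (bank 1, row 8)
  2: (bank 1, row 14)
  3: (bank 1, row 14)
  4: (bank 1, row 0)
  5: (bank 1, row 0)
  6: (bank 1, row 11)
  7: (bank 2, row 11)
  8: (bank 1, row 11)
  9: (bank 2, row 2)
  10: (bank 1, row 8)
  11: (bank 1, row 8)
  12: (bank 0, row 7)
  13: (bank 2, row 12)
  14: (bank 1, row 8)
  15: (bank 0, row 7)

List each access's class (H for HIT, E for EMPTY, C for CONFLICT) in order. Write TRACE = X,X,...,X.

TRACE = E,C,C,H,C,H,C,E,H,C,C,H,E,C,H,H

step 0: bank1 None->12 [EMPTY]
step 1: bank1 12->8 [CONFLICT]
step 2: bank1 8->14 [CONFLICT]
step 3: bank1 14->14 [HIT]
step 4: bank1 14->0 [CONFLICT]
step 5: bank1 0->0 [HIT]
step 6: bank1 0->11 [CONFLICT]
step 7: bank2 None->11 [EMPTY]
step 8: bank1 11->11 [HIT]
step 9: bank2 11->2 [CONFLICT]
step 10: bank1 11->8 [CONFLICT]
step 11: bank1 8->8 [HIT]
step 12: bank0 None->7 [EMPTY]
step 13: bank2 2->12 [CONFLICT]
step 14: bank1 8->8 [HIT]
step 15: bank0 7->7 [HIT]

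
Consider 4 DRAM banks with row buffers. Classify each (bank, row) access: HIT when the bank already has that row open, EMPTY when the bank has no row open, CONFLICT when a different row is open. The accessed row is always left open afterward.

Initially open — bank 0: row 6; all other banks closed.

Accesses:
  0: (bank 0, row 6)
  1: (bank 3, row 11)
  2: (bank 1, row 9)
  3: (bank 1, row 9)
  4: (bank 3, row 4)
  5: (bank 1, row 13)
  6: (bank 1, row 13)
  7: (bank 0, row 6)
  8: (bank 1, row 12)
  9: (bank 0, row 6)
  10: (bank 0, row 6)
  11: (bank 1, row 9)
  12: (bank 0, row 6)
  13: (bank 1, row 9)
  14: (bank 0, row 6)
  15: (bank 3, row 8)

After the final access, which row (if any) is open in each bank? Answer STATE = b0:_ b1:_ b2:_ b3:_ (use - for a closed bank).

  [0] b0 r6: had r6 ⇒ H
  [1] b3 r11: no row ⇒ E
  [2] b1 r9: no row ⇒ E
  [3] b1 r9: had r9 ⇒ H
  [4] b3 r4: had r11 ⇒ C
  [5] b1 r13: had r9 ⇒ C
  [6] b1 r13: had r13 ⇒ H
  [7] b0 r6: had r6 ⇒ H
  [8] b1 r12: had r13 ⇒ C
  [9] b0 r6: had r6 ⇒ H
  [10] b0 r6: had r6 ⇒ H
  [11] b1 r9: had r12 ⇒ C
  [12] b0 r6: had r6 ⇒ H
  [13] b1 r9: had r9 ⇒ H
  [14] b0 r6: had r6 ⇒ H
  [15] b3 r8: had r4 ⇒ C

STATE = b0:6 b1:9 b2:- b3:8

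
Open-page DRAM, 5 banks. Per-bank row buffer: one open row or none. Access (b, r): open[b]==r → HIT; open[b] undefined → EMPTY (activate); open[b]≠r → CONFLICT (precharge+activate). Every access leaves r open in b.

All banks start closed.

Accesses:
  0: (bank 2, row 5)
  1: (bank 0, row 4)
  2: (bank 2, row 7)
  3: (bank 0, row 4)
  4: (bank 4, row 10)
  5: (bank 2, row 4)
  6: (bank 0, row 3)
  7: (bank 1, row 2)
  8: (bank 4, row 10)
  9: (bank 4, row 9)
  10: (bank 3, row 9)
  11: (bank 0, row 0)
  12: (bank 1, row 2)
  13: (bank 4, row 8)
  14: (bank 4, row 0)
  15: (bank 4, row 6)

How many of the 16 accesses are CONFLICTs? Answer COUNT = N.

COUNT = 8

  [0] b2 r5: no row ⇒ E
  [1] b0 r4: no row ⇒ E
  [2] b2 r7: had r5 ⇒ C
  [3] b0 r4: had r4 ⇒ H
  [4] b4 r10: no row ⇒ E
  [5] b2 r4: had r7 ⇒ C
  [6] b0 r3: had r4 ⇒ C
  [7] b1 r2: no row ⇒ E
  [8] b4 r10: had r10 ⇒ H
  [9] b4 r9: had r10 ⇒ C
  [10] b3 r9: no row ⇒ E
  [11] b0 r0: had r3 ⇒ C
  [12] b1 r2: had r2 ⇒ H
  [13] b4 r8: had r9 ⇒ C
  [14] b4 r0: had r8 ⇒ C
  [15] b4 r6: had r0 ⇒ C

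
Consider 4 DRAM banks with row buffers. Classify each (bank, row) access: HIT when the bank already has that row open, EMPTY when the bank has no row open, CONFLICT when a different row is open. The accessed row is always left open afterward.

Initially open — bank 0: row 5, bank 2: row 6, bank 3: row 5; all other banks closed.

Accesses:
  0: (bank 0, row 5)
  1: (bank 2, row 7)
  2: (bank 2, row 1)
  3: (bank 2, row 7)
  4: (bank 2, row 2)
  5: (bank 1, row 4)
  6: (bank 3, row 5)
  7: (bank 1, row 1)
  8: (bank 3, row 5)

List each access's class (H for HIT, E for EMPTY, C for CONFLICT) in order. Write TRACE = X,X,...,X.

TRACE = H,C,C,C,C,E,H,C,H

0: bank 0 row 5 — prev 5 → HIT
1: bank 2 row 7 — prev 6 → CONFLICT
2: bank 2 row 1 — prev 7 → CONFLICT
3: bank 2 row 7 — prev 1 → CONFLICT
4: bank 2 row 2 — prev 7 → CONFLICT
5: bank 1 row 4 — prev None → EMPTY
6: bank 3 row 5 — prev 5 → HIT
7: bank 1 row 1 — prev 4 → CONFLICT
8: bank 3 row 5 — prev 5 → HIT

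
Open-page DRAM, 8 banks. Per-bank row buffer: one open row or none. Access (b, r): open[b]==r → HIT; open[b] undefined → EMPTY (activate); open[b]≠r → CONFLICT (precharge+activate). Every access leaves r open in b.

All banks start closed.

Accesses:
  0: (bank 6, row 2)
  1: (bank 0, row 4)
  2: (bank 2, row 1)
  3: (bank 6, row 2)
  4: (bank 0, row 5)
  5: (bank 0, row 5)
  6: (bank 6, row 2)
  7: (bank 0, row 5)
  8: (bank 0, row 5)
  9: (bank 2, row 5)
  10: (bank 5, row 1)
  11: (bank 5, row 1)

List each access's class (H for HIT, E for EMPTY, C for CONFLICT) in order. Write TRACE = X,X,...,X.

TRACE = E,E,E,H,C,H,H,H,H,C,E,H

step 0: bank6 None->2 [EMPTY]
step 1: bank0 None->4 [EMPTY]
step 2: bank2 None->1 [EMPTY]
step 3: bank6 2->2 [HIT]
step 4: bank0 4->5 [CONFLICT]
step 5: bank0 5->5 [HIT]
step 6: bank6 2->2 [HIT]
step 7: bank0 5->5 [HIT]
step 8: bank0 5->5 [HIT]
step 9: bank2 1->5 [CONFLICT]
step 10: bank5 None->1 [EMPTY]
step 11: bank5 1->1 [HIT]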